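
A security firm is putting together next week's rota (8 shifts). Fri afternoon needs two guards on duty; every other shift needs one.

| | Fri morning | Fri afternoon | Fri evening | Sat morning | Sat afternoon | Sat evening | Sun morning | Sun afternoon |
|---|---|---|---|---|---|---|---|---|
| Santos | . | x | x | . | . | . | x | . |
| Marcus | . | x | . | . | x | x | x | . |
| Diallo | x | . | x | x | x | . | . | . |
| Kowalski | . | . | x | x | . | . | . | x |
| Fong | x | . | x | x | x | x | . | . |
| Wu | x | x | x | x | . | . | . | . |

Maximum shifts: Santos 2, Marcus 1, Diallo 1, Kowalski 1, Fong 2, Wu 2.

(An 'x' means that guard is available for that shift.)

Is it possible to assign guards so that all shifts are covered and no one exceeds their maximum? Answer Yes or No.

Sun afternoon can only be covered by Kowalski, so that assignment is forced.
One valid schedule: Fri morning→Diallo, Fri afternoon→Santos+Wu, Fri evening→Wu, Sat morning→Fong, Sat afternoon→Fong, Sat evening→Marcus, Sun morning→Santos, Sun afternoon→Kowalski.
Loads: Santos 2/2, Marcus 1/1, Diallo 1/1, Kowalski 1/1, Fong 2/2, Wu 2/2 — all within limits.

Yes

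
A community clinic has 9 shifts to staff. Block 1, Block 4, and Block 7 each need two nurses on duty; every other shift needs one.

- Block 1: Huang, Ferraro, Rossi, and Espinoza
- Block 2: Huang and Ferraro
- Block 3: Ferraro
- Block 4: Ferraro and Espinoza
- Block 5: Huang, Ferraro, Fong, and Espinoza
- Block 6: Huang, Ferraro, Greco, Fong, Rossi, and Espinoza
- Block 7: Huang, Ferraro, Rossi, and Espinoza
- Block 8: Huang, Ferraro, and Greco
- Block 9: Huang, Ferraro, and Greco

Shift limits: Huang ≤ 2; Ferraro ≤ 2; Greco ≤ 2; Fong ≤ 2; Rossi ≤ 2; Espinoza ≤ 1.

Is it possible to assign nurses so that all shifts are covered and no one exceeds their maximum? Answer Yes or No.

Shifts {Block 1, Block 2, Block 3, Block 4, Block 7} need 8 worker-slots in total, but the nurses available for any of those shifts (Huang, Ferraro, Rossi, and Espinoza) can supply at most 7 among them. So no valid schedule exists.

No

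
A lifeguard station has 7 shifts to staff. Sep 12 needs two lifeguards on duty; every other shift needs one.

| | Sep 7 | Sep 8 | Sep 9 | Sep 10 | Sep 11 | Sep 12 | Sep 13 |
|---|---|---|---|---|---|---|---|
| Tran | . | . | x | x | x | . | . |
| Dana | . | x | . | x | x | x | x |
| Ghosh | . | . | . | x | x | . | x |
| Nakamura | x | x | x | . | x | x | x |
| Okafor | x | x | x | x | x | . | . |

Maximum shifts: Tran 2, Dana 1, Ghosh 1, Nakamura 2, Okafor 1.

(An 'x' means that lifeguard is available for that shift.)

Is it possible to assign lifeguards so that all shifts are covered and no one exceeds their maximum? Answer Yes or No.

Total capacity is 2+1+1+2+1 = 7 but 8 worker-slots are needed — infeasible.

No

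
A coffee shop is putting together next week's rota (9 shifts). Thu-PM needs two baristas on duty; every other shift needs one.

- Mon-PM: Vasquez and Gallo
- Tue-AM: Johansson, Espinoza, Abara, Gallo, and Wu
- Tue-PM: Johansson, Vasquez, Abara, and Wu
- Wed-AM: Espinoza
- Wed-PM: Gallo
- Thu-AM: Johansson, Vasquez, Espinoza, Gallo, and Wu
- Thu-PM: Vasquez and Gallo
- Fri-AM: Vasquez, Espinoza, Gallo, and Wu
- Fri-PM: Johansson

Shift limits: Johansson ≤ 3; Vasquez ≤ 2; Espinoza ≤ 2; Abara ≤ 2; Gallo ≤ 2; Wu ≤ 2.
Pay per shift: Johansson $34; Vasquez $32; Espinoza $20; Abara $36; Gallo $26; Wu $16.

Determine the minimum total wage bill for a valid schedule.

$256

Wed-AM can only be covered by Espinoza, so that assignment is forced.
Wed-PM can only be covered by Gallo, so that assignment is forced.
Thu-PM can only be covered by Vasquez and Gallo, so that assignment is forced.
Picking the cheapest available barista for each shift independently would cost $228, but that ignores the shift limits.
An optimal schedule: Mon-PM→Vasquez, Tue-AM→Espinoza, Tue-PM→Wu, Wed-AM→Espinoza, Wed-PM→Gallo, Thu-AM→Johansson, Thu-PM→Gallo+Vasquez, Fri-AM→Wu, Fri-PM→Johansson.
Total: 32 + 20 + 16 + 20 + 26 + 34 + 26 + 32 + 16 + 34 = $256.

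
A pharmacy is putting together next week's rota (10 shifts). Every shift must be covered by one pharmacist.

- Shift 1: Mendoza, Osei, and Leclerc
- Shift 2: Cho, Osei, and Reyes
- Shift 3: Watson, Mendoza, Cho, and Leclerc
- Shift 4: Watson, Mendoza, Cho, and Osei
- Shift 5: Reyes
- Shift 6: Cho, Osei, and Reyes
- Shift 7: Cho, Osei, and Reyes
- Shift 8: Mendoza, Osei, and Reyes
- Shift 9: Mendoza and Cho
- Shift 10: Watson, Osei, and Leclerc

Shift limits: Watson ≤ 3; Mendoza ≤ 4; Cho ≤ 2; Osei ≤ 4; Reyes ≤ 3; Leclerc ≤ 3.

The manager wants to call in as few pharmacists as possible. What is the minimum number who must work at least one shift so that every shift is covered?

10 slots to fill and no one can take more than 4, so at least ⌈10/4⌉ = 3 pharmacists are needed.
Mendoza, Osei, and Reyes alone can cover everything: Shift 1→Mendoza, Shift 2→Osei, Shift 3→Mendoza, Shift 4→Mendoza, Shift 5→Reyes, Shift 6→Osei, Shift 7→Osei, Shift 8→Reyes, Shift 9→Mendoza, Shift 10→Osei.

3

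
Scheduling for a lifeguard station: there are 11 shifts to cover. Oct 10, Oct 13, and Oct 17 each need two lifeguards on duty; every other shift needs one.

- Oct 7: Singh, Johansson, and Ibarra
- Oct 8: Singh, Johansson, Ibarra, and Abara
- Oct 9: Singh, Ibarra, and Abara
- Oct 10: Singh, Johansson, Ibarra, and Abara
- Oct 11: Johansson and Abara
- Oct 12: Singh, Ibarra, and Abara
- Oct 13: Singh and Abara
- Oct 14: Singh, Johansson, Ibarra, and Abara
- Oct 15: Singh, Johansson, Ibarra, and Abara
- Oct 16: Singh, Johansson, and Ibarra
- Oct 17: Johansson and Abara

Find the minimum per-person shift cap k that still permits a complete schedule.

4

With 4 lifeguards and 14 worker-slots to fill, someone must work at least ⌈14/4⌉ = 4 shifts, so k ≥ 4.
k = 4 works: Oct 7→Singh, Oct 8→Johansson, Oct 9→Singh, Oct 10→Ibarra+Abara, Oct 11→Johansson, Oct 12→Singh, Oct 13→Singh+Abara, Oct 14→Ibarra, Oct 15→Ibarra, Oct 16→Johansson, Oct 17→Johansson+Abara.
Loads: Singh 4, Johansson 4, Ibarra 3, Abara 3 — all ≤ 4.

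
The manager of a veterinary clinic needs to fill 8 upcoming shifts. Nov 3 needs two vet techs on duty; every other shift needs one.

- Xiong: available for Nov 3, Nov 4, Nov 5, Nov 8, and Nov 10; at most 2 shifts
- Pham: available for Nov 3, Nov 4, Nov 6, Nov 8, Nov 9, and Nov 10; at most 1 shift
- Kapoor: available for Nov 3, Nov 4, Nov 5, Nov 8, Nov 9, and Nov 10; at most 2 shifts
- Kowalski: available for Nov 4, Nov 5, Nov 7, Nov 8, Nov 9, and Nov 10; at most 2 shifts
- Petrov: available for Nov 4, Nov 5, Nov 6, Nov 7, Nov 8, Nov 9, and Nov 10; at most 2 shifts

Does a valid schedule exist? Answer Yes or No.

One valid schedule: Nov 3→Xiong+Kapoor, Nov 4→Kowalski, Nov 5→Xiong, Nov 6→Pham, Nov 7→Kowalski, Nov 8→Petrov, Nov 9→Kapoor, Nov 10→Petrov.
Loads: Xiong 2/2, Pham 1/1, Kapoor 2/2, Kowalski 2/2, Petrov 2/2 — all within limits.

Yes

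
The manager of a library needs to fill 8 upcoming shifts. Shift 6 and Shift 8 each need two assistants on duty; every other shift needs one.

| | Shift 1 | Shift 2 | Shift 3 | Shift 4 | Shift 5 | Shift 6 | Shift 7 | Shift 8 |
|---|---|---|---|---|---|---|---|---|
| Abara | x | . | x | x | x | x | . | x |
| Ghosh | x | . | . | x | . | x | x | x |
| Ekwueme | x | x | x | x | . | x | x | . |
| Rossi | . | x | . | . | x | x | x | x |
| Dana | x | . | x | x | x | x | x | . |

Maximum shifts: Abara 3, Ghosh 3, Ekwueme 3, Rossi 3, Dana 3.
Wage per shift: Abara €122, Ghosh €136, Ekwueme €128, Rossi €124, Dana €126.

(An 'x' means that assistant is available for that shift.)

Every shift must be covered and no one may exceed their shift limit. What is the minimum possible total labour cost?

Picking the cheapest available assistant for each shift independently would cost €1228, but that ignores the shift limits.
An optimal schedule: Shift 1→Dana, Shift 2→Rossi, Shift 3→Abara, Shift 4→Dana, Shift 5→Abara, Shift 6→Dana+Ekwueme, Shift 7→Rossi, Shift 8→Abara+Rossi.
Total: 126 + 124 + 122 + 126 + 122 + 126 + 128 + 124 + 122 + 124 = €1244.

€1244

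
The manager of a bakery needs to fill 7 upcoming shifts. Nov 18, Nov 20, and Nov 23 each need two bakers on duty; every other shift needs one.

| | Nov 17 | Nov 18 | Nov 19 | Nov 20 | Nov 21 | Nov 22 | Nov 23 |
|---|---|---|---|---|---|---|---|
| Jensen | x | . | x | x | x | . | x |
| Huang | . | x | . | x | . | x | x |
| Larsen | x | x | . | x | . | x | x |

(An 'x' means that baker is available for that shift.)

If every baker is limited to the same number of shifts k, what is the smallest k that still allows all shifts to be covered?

4

With 3 bakers and 10 worker-slots to fill, someone must work at least ⌈10/3⌉ = 4 shifts, so k ≥ 4.
k = 4 works: Nov 17→Jensen, Nov 18→Huang+Larsen, Nov 19→Jensen, Nov 20→Jensen+Huang, Nov 21→Jensen, Nov 22→Huang, Nov 23→Huang+Larsen.
Loads: Jensen 4, Huang 4, Larsen 2 — all ≤ 4.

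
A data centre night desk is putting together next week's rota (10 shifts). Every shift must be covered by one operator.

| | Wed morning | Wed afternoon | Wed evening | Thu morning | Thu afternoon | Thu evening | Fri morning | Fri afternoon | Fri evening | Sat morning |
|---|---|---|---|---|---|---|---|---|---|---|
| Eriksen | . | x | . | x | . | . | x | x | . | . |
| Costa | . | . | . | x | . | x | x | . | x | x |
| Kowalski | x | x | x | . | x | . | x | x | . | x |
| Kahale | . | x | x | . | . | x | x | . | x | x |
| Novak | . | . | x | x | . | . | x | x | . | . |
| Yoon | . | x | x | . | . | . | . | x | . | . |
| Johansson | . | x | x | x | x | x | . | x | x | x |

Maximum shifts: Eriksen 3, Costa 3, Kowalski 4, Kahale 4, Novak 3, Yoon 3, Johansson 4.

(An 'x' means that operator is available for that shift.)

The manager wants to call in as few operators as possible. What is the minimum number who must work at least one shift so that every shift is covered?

3

10 slots to fill and no one can take more than 4, so at least ⌈10/4⌉ = 3 operators are needed.
Eriksen, Costa, and Kowalski alone can cover everything: Wed morning→Kowalski, Wed afternoon→Eriksen, Wed evening→Kowalski, Thu morning→Eriksen, Thu afternoon→Kowalski, Thu evening→Costa, Fri morning→Kowalski, Fri afternoon→Eriksen, Fri evening→Costa, Sat morning→Costa.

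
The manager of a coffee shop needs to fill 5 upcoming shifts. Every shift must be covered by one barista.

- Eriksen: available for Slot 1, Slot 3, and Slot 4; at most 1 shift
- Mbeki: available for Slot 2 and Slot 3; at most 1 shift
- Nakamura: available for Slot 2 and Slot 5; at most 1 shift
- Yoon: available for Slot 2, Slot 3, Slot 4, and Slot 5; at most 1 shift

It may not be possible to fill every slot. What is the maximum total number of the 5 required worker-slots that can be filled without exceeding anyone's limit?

4

Total capacity across all baristas is 1+1+1+1 = 4, and 5 slots are needed, so at most 4 can be filled.
An assignment achieving 4: Slot 1→Eriksen, Slot 2→Mbeki, Slot 4→Yoon, Slot 5→Nakamura.
Loads: Eriksen 1/1, Mbeki 1/1, Nakamura 1/1, Yoon 1/1.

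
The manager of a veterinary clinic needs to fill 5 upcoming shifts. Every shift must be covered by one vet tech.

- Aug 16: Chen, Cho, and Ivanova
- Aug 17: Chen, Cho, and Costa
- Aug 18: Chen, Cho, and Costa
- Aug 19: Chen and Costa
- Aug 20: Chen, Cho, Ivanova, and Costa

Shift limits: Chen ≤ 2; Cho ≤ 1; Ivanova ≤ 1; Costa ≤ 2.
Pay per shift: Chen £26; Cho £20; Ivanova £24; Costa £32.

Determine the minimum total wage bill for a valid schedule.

£128

Picking the cheapest available vet tech for each shift independently would cost £106, but that ignores the shift limits.
An optimal schedule: Aug 16→Chen, Aug 17→Cho, Aug 18→Costa, Aug 19→Chen, Aug 20→Ivanova.
Total: 26 + 20 + 32 + 26 + 24 = £128.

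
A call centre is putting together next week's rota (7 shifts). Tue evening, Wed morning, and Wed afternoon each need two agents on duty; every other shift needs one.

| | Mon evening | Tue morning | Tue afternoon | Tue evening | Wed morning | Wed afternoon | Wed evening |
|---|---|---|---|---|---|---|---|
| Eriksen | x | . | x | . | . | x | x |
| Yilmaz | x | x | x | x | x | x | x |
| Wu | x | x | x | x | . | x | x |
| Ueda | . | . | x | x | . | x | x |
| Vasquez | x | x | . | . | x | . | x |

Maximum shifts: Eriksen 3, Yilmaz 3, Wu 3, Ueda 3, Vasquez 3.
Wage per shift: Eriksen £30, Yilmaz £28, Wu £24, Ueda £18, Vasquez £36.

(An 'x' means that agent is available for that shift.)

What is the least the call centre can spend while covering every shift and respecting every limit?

Wed morning can only be covered by Yilmaz and Vasquez, so that assignment is forced.
Picking the cheapest available agent for each shift independently would cost £232, but that ignores the shift limits.
An optimal schedule: Mon evening→Wu, Tue morning→Wu, Tue afternoon→Ueda, Tue evening→Ueda+Wu, Wed morning→Yilmaz+Vasquez, Wed afternoon→Ueda+Yilmaz, Wed evening→Yilmaz.
Total: 24 + 24 + 18 + 18 + 24 + 28 + 36 + 18 + 28 + 28 = £246.

£246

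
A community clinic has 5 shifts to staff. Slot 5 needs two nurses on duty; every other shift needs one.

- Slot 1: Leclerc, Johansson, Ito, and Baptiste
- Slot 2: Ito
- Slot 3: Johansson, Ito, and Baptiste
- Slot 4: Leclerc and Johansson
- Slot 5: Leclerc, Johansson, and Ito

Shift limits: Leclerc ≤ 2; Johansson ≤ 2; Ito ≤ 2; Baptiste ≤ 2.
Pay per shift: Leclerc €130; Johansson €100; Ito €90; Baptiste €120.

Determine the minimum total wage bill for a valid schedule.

€620

Slot 2 can only be covered by Ito, so that assignment is forced.
Picking the cheapest available nurse for each shift independently would cost €560, but that ignores the shift limits.
An optimal schedule: Slot 1→Baptiste, Slot 2→Ito, Slot 3→Baptiste, Slot 4→Johansson, Slot 5→Ito+Johansson.
Total: 120 + 90 + 120 + 100 + 90 + 100 = €620.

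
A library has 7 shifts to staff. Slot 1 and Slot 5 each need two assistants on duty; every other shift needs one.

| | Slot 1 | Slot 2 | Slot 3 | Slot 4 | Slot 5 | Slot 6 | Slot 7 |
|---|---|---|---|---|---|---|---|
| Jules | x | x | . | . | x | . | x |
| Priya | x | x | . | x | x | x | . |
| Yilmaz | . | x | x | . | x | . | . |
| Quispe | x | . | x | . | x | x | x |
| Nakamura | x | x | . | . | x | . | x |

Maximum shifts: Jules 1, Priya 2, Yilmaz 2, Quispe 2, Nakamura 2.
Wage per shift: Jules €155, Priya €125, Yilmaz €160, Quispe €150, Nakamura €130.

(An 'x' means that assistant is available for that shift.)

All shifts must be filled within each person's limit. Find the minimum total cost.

€1285

Slot 4 can only be covered by Priya, so that assignment is forced.
Picking the cheapest available assistant for each shift independently would cost €1165, but that ignores the shift limits.
An optimal schedule: Slot 1→Quispe+Nakamura, Slot 2→Yilmaz, Slot 3→Yilmaz, Slot 4→Priya, Slot 5→Quispe+Nakamura, Slot 6→Priya, Slot 7→Jules.
Total: 150 + 130 + 160 + 160 + 125 + 150 + 130 + 125 + 155 = €1285.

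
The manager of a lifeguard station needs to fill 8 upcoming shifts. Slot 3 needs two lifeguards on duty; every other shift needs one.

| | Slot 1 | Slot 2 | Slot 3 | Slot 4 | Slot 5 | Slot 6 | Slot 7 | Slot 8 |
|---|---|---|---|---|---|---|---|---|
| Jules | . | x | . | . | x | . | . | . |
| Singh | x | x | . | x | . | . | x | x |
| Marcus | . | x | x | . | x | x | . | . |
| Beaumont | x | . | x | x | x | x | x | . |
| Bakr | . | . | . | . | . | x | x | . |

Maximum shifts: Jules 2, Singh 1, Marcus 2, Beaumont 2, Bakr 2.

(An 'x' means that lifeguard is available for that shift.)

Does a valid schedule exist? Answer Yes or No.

Total capacity is 9 and 9 slots are needed, so capacity alone doesn't rule it out.
Shifts {Slot 1, Slot 3, Slot 4, Slot 8} need 5 worker-slots in total, but the lifeguards available for any of those shifts (Singh, Marcus, and Beaumont) can supply at most 4 among them. So no valid schedule exists.

No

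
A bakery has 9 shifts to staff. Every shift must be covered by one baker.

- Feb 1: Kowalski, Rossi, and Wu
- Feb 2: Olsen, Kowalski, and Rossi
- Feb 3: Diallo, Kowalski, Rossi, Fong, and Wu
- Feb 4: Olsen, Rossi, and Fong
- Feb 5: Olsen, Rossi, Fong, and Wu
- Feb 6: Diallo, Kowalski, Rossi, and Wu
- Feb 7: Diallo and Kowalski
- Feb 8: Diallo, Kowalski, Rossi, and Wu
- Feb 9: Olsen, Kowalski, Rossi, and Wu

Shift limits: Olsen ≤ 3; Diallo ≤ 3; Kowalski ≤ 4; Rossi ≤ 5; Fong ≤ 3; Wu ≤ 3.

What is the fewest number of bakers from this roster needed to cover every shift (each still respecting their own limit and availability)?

9 slots to fill and no one can take more than 5, so at least ⌈9/5⌉ = 2 bakers are needed.
Kowalski and Rossi alone can cover everything: Feb 1→Kowalski, Feb 2→Kowalski, Feb 3→Kowalski, Feb 4→Rossi, Feb 5→Rossi, Feb 6→Rossi, Feb 7→Kowalski, Feb 8→Rossi, Feb 9→Rossi.

2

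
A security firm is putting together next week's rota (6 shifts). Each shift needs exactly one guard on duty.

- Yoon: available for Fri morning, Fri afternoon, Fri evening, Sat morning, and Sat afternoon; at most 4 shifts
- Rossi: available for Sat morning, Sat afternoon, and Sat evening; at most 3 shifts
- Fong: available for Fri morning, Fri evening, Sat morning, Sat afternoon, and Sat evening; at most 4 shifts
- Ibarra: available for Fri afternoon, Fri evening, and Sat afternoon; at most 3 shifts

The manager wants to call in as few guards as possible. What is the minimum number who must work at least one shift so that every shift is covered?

2

6 slots to fill and no one can take more than 4, so at least ⌈6/4⌉ = 2 guards are needed.
Yoon and Rossi alone can cover everything: Fri morning→Yoon, Fri afternoon→Yoon, Fri evening→Yoon, Sat morning→Yoon, Sat afternoon→Rossi, Sat evening→Rossi.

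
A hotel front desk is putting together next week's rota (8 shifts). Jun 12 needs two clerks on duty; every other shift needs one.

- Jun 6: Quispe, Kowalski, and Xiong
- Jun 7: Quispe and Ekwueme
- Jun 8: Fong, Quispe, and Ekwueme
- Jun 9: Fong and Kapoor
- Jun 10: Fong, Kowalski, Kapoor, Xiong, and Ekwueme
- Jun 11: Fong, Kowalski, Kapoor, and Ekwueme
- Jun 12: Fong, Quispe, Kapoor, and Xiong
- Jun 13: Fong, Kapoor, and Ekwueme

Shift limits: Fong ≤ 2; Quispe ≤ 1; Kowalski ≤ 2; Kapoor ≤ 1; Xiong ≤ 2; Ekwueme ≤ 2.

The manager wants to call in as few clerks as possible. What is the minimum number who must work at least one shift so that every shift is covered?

9 slots to fill and no one can take more than 2, so at least ⌈9/2⌉ = 5 clerks are needed.
Fong, Quispe, Kowalski, Xiong, and Ekwueme alone can cover everything: Jun 6→Kowalski, Jun 7→Quispe, Jun 8→Ekwueme, Jun 9→Fong, Jun 10→Xiong, Jun 11→Kowalski, Jun 12→Fong+Xiong, Jun 13→Ekwueme.

5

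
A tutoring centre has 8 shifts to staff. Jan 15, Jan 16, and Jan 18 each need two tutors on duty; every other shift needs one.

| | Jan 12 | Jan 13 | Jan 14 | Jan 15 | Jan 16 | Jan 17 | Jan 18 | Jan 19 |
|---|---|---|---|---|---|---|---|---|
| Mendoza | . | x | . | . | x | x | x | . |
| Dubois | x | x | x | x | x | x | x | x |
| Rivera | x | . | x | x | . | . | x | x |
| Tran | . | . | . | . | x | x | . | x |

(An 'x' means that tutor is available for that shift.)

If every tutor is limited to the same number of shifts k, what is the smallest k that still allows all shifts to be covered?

3

With 4 tutors and 11 worker-slots to fill, someone must work at least ⌈11/4⌉ = 3 shifts, so k ≥ 3.
k = 3 works: Jan 12→Dubois, Jan 13→Mendoza, Jan 14→Dubois, Jan 15→Dubois+Rivera, Jan 16→Mendoza+Tran, Jan 17→Tran, Jan 18→Mendoza+Rivera, Jan 19→Rivera.
Loads: Mendoza 3, Dubois 3, Rivera 3, Tran 2 — all ≤ 3.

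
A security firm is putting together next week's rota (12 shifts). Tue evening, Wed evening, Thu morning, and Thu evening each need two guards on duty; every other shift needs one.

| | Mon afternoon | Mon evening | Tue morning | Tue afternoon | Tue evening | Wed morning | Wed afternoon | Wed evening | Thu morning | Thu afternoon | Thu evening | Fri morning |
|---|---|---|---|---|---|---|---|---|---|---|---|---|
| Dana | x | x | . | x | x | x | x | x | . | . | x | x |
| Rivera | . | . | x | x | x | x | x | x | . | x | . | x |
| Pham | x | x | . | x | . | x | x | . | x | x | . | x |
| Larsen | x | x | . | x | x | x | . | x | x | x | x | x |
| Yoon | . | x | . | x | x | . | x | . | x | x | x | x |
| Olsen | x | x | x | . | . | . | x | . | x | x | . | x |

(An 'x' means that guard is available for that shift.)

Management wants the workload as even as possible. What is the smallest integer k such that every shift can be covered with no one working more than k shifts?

3

With 6 guards and 16 worker-slots to fill, someone must work at least ⌈16/6⌉ = 3 shifts, so k ≥ 3.
k = 3 works: Mon afternoon→Dana, Mon evening→Pham, Tue morning→Rivera, Tue afternoon→Pham, Tue evening→Larsen+Yoon, Wed morning→Rivera, Wed afternoon→Pham, Wed evening→Dana+Rivera, Thu morning→Yoon+Olsen, Thu afternoon→Larsen, Thu evening→Dana+Larsen, Fri morning→Yoon.
Loads: Dana 3, Rivera 3, Pham 3, Larsen 3, Yoon 3, Olsen 1 — all ≤ 3.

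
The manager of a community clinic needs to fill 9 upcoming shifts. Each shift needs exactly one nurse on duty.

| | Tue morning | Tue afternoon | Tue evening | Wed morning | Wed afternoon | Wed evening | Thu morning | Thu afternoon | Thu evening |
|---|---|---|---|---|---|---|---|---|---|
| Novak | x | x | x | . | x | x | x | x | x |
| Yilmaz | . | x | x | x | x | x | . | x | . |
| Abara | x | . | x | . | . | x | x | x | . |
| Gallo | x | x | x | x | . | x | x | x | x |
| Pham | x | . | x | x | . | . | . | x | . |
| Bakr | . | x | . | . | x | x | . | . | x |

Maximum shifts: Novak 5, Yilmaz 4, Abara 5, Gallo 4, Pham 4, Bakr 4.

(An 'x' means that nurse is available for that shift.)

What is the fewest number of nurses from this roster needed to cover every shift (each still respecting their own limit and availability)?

9 slots to fill and no one can take more than 5, so at least ⌈9/5⌉ = 2 nurses are needed.
Novak and Yilmaz alone can cover everything: Tue morning→Novak, Tue afternoon→Novak, Tue evening→Novak, Wed morning→Yilmaz, Wed afternoon→Yilmaz, Wed evening→Yilmaz, Thu morning→Novak, Thu afternoon→Yilmaz, Thu evening→Novak.

2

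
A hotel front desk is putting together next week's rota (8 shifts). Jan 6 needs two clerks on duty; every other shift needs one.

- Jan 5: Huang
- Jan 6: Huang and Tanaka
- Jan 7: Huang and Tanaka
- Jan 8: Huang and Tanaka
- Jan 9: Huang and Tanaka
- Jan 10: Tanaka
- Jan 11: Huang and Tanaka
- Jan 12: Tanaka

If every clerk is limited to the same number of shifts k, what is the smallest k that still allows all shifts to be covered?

With 2 clerks and 9 worker-slots to fill, someone must work at least ⌈9/2⌉ = 5 shifts, so k ≥ 5.
k = 5 works: Jan 5→Huang, Jan 6→Huang+Tanaka, Jan 7→Huang, Jan 8→Huang, Jan 9→Huang, Jan 10→Tanaka, Jan 11→Tanaka, Jan 12→Tanaka.
Loads: Huang 5, Tanaka 4 — all ≤ 5.

5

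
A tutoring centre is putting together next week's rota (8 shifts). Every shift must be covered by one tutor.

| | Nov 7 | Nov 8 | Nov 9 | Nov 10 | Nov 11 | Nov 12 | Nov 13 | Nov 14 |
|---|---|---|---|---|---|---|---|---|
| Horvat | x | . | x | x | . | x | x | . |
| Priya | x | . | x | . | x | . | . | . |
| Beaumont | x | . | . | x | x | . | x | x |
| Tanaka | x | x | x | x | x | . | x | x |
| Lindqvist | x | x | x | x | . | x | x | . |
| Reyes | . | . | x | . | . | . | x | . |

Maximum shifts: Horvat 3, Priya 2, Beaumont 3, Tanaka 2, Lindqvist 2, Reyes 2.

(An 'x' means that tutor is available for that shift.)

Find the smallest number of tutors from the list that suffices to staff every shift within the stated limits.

8 slots to fill and no one can take more than 3, so at least ⌈8/3⌉ = 3 tutors are needed.
Horvat, Beaumont, and Tanaka alone can cover everything: Nov 7→Horvat, Nov 8→Tanaka, Nov 9→Horvat, Nov 10→Beaumont, Nov 11→Beaumont, Nov 12→Horvat, Nov 13→Tanaka, Nov 14→Beaumont.

3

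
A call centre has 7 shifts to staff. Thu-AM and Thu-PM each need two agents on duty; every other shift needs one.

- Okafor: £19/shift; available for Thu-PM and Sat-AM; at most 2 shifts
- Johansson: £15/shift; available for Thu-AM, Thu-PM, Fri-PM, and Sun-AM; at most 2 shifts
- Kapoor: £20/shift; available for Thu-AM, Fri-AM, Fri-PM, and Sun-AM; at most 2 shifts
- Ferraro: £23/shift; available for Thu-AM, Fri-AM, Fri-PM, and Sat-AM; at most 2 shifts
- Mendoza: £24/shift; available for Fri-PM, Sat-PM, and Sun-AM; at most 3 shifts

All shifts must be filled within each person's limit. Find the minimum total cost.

£178

Thu-PM can only be covered by Okafor and Johansson, so that assignment is forced.
Sat-PM can only be covered by Mendoza, so that assignment is forced.
Picking the cheapest available agent for each shift independently would cost £162, but that ignores the shift limits.
An optimal schedule: Thu-AM→Johansson+Ferraro, Thu-PM→Johansson+Okafor, Fri-AM→Kapoor, Fri-PM→Ferraro, Sat-AM→Okafor, Sat-PM→Mendoza, Sun-AM→Kapoor.
Total: 15 + 23 + 15 + 19 + 20 + 23 + 19 + 24 + 20 = £178.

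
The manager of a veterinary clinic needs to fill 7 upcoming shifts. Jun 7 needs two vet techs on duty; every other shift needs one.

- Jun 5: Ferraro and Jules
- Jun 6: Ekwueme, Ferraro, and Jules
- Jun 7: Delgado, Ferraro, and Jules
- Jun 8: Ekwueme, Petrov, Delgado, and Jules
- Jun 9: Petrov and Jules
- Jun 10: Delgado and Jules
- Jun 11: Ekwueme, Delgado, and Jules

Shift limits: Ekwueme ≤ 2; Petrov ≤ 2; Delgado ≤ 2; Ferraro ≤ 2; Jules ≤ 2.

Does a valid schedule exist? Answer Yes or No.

One valid schedule: Jun 5→Ferraro, Jun 6→Ekwueme, Jun 7→Delgado+Ferraro, Jun 8→Petrov, Jun 9→Petrov, Jun 10→Delgado, Jun 11→Ekwueme.
Loads: Ekwueme 2/2, Petrov 2/2, Delgado 2/2, Ferraro 2/2, Jules 0/2 — all within limits.

Yes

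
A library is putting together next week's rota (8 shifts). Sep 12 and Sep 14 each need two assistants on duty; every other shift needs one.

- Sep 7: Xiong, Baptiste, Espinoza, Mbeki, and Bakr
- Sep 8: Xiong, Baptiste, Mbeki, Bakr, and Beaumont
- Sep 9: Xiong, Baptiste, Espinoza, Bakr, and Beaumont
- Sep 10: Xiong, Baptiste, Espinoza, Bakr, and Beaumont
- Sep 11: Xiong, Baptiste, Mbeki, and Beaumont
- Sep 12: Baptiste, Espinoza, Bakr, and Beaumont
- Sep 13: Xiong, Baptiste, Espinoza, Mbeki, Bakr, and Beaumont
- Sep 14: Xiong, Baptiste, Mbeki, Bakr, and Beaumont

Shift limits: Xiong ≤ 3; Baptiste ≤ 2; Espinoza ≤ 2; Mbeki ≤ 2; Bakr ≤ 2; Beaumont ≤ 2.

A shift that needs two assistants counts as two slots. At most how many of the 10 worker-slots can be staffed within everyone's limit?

10

Total capacity across all assistants is 3+2+2+2+2+2 = 13, and 10 slots are needed, so at most 10 can be filled.
An assignment achieving 10: Sep 7→Xiong, Sep 8→Xiong, Sep 9→Baptiste, Sep 10→Espinoza, Sep 11→Xiong, Sep 12→Baptiste+Espinoza, Sep 13→Mbeki, Sep 14→Mbeki+Bakr.
Loads: Xiong 3/3, Baptiste 2/2, Espinoza 2/2, Mbeki 2/2, Bakr 1/2, Beaumont 0/2.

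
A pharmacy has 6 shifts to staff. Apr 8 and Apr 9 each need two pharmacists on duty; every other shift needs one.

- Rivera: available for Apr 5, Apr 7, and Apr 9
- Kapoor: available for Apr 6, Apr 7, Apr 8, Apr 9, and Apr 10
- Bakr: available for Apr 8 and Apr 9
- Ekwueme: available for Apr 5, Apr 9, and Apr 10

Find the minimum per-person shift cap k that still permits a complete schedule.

2

With 4 pharmacists and 8 worker-slots to fill, someone must work at least ⌈8/4⌉ = 2 shifts, so k ≥ 2.
k = 2 works: Apr 5→Rivera, Apr 6→Kapoor, Apr 7→Rivera, Apr 8→Kapoor+Bakr, Apr 9→Bakr+Ekwueme, Apr 10→Ekwueme.
Loads: Rivera 2, Kapoor 2, Bakr 2, Ekwueme 2 — all ≤ 2.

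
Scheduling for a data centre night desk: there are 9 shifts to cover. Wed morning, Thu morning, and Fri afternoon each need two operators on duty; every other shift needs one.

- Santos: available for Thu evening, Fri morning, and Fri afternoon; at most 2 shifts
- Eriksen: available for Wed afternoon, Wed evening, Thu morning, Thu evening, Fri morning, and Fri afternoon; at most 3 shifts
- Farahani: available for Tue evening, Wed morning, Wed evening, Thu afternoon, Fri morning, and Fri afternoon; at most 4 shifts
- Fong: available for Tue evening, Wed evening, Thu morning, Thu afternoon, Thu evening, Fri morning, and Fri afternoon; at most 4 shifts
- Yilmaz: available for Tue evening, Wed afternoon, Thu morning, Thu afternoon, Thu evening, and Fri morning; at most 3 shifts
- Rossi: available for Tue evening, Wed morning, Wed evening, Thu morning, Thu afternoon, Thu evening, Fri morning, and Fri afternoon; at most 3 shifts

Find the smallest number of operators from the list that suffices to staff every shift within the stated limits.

4

12 slots to fill and no one can take more than 4, so at least ⌈12/4⌉ = 3 operators are needed.
Any 3 operators together have capacity at most 4+4+3 = 11 < 12 slots, so 3 can never suffice.
Santos, Eriksen, Farahani, and Rossi alone can cover everything: Tue evening→Farahani, Wed morning→Farahani+Rossi, Wed afternoon→Eriksen, Wed evening→Eriksen, Thu morning→Eriksen+Rossi, Thu afternoon→Farahani, Thu evening→Santos, Fri morning→Santos, Fri afternoon→Farahani+Rossi.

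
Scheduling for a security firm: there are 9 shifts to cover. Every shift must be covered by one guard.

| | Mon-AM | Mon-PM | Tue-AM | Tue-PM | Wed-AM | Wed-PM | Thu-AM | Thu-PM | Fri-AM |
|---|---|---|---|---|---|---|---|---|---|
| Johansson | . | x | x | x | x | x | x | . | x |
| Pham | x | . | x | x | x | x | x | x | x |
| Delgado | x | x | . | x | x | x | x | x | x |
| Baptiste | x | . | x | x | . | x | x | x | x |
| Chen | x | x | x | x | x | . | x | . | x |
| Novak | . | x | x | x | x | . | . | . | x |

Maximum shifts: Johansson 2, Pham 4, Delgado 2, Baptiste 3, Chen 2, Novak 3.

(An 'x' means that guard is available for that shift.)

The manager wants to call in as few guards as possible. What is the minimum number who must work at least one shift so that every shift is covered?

3

9 slots to fill and no one can take more than 4, so at least ⌈9/4⌉ = 3 guards are needed.
Johansson, Pham, and Baptiste alone can cover everything: Mon-AM→Pham, Mon-PM→Johansson, Tue-AM→Pham, Tue-PM→Pham, Wed-AM→Johansson, Wed-PM→Baptiste, Thu-AM→Baptiste, Thu-PM→Pham, Fri-AM→Baptiste.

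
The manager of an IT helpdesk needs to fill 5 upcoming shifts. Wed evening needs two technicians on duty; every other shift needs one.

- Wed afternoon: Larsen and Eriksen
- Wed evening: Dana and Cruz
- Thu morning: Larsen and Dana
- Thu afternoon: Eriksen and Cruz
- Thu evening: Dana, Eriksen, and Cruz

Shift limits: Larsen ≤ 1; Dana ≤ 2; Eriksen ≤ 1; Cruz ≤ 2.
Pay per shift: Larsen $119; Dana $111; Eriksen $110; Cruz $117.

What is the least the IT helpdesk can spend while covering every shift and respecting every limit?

Wed evening can only be covered by Dana and Cruz, so that assignment is forced.
Picking the cheapest available technician for each shift independently would cost $669, but that ignores the shift limits.
An optimal schedule: Wed afternoon→Larsen, Wed evening→Dana+Cruz, Thu morning→Dana, Thu afternoon→Eriksen, Thu evening→Cruz.
Total: 119 + 111 + 117 + 111 + 110 + 117 = $685.

$685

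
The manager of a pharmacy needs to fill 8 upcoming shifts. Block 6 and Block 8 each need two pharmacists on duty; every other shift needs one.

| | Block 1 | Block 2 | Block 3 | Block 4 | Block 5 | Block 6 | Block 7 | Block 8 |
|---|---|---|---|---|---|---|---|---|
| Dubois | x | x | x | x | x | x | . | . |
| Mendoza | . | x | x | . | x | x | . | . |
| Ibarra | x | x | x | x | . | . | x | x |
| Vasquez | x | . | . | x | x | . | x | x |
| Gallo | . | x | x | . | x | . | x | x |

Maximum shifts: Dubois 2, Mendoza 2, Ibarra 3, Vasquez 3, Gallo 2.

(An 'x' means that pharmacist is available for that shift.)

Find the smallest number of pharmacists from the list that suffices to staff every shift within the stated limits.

10 slots to fill and no one can take more than 3, so at least ⌈10/3⌉ = 4 pharmacists are needed.
Dubois, Mendoza, Ibarra, and Vasquez alone can cover everything: Block 1→Dubois, Block 2→Mendoza, Block 3→Ibarra, Block 4→Vasquez, Block 5→Vasquez, Block 6→Dubois+Mendoza, Block 7→Ibarra, Block 8→Ibarra+Vasquez.

4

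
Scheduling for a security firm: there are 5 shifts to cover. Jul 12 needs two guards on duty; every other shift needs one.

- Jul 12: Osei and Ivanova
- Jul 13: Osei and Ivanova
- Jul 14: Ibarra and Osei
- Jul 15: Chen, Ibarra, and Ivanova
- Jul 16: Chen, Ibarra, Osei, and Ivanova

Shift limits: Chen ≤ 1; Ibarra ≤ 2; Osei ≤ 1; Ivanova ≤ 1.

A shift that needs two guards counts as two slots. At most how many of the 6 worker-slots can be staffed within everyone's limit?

Total capacity across all guards is 1+2+1+1 = 5, and 6 slots are needed, so at most 5 can be filled.
An assignment achieving 5: Jul 12→Osei+Ivanova, Jul 14→Ibarra, Jul 15→Chen, Jul 16→Ibarra.
Loads: Chen 1/1, Ibarra 2/2, Osei 1/1, Ivanova 1/1.

5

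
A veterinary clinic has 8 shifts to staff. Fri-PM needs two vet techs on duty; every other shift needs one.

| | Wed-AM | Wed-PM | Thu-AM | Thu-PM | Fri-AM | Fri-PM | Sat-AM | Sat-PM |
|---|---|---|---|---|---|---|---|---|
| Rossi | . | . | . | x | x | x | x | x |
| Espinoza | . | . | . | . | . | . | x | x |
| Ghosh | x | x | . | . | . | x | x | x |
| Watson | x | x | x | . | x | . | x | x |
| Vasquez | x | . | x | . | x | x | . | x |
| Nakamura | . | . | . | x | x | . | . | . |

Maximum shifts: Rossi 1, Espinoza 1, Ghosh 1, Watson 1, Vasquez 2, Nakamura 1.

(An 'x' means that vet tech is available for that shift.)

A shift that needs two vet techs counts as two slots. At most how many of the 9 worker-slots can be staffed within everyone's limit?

7

Total capacity across all vet techs is 1+1+1+1+2+1 = 7, and 9 slots are needed, so at most 7 can be filled.
An assignment achieving 7: Wed-AM→Vasquez, Wed-PM→Ghosh, Thu-AM→Watson, Thu-PM→Rossi, Fri-AM→Nakamura, Fri-PM→Vasquez, Sat-AM→Espinoza.
Loads: Rossi 1/1, Espinoza 1/1, Ghosh 1/1, Watson 1/1, Vasquez 2/2, Nakamura 1/1.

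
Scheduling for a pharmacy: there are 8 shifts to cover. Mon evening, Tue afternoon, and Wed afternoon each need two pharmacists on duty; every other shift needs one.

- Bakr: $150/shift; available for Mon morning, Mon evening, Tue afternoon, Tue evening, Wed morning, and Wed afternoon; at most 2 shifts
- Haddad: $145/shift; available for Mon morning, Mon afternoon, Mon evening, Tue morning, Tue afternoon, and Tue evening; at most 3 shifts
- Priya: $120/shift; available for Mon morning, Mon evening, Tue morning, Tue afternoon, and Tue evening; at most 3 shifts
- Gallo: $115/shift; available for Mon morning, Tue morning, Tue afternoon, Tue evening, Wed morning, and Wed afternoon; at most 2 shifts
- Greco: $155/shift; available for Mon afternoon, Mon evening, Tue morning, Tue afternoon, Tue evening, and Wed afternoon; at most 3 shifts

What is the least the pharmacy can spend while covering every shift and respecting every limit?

Picking the cheapest available pharmacist for each shift independently would cost $1370, but that ignores the shift limits.
An optimal schedule: Mon morning→Haddad, Mon afternoon→Haddad, Mon evening→Priya+Greco, Tue morning→Haddad, Tue afternoon→Priya+Gallo, Tue evening→Priya, Wed morning→Bakr, Wed afternoon→Bakr+Gallo.
Total: 145 + 145 + 120 + 155 + 145 + 120 + 115 + 120 + 150 + 150 + 115 = $1480.

$1480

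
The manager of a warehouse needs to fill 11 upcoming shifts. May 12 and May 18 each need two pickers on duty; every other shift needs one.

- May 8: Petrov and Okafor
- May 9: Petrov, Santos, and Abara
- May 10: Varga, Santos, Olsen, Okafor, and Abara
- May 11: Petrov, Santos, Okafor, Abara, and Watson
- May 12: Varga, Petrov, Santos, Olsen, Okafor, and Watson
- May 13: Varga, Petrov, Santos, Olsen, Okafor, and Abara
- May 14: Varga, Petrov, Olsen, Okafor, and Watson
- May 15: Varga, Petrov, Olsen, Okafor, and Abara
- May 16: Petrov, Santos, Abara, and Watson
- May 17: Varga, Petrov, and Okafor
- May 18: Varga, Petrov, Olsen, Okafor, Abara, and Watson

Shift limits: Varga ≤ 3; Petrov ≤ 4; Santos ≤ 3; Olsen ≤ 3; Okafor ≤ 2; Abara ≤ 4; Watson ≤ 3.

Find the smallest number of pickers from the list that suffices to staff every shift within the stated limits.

4

13 slots to fill and no one can take more than 4, so at least ⌈13/4⌉ = 4 pickers are needed.
Varga, Petrov, Santos, and Olsen alone can cover everything: May 8→Petrov, May 9→Petrov, May 10→Santos, May 11→Petrov, May 12→Santos+Olsen, May 13→Santos, May 14→Varga, May 15→Olsen, May 16→Petrov, May 17→Varga, May 18→Varga+Olsen.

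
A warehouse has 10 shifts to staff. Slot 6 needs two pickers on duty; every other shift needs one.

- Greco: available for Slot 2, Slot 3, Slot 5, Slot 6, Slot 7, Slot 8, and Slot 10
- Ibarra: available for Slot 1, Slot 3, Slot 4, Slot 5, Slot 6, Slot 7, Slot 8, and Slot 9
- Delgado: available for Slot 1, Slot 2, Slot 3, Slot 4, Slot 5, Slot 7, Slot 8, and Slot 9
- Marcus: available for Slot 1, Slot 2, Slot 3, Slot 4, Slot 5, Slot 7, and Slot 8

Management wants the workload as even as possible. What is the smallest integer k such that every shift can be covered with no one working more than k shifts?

With 4 pickers and 11 worker-slots to fill, someone must work at least ⌈11/4⌉ = 3 shifts, so k ≥ 3.
k = 3 works: Slot 1→Ibarra, Slot 2→Greco, Slot 3→Delgado, Slot 4→Delgado, Slot 5→Delgado, Slot 6→Greco+Ibarra, Slot 7→Marcus, Slot 8→Marcus, Slot 9→Ibarra, Slot 10→Greco.
Loads: Greco 3, Ibarra 3, Delgado 3, Marcus 2 — all ≤ 3.

3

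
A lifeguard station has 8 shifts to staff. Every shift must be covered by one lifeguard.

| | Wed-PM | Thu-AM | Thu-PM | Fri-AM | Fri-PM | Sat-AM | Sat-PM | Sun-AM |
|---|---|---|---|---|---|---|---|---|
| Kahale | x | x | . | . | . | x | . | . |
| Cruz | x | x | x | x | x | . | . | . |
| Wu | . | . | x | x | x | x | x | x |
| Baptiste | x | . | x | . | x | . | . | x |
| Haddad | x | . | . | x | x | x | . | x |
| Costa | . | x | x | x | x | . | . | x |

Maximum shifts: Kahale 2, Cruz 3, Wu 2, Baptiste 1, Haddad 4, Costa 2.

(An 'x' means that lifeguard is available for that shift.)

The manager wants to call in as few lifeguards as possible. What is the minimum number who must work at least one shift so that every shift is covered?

8 slots to fill and no one can take more than 4, so at least ⌈8/4⌉ = 2 lifeguards are needed.
Any 2 lifeguards together have capacity at most 4+3 = 7 < 8 slots, so 2 can never suffice.
Kahale, Wu, and Haddad alone can cover everything: Wed-PM→Kahale, Thu-AM→Kahale, Thu-PM→Wu, Fri-AM→Haddad, Fri-PM→Haddad, Sat-AM→Haddad, Sat-PM→Wu, Sun-AM→Haddad.

3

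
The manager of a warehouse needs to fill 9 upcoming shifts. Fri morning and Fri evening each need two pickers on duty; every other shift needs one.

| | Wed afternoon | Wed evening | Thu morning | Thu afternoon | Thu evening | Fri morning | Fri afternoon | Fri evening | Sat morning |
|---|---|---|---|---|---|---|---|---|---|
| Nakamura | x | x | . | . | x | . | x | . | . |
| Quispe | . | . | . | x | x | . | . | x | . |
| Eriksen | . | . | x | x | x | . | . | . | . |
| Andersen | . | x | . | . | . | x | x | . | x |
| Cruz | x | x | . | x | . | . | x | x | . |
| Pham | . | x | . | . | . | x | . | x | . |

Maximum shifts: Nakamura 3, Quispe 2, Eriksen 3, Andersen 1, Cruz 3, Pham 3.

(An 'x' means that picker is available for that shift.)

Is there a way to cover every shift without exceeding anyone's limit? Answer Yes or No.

Total capacity is 15 and 11 slots are needed, so capacity alone doesn't rule it out.
Shifts {Fri morning, Sat morning} need 3 worker-slots in total, but the pickers available for any of those shifts (Andersen and Pham) can supply at most 2 among them. So no valid schedule exists.

No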